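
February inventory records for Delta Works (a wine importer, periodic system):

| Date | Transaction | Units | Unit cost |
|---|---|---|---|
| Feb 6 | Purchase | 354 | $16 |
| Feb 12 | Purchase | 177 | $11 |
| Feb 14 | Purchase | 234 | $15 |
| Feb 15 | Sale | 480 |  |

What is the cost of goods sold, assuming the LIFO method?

COGS = $6,561

Feb 15, 480 sold [LIFO — newest first]: 234 @ $15 + 177 @ $11 + 69 @ $16 = $6,561
Ending inventory: 285 @ $16 = $4,560
Check: goods available $11,121 = COGS $6,561 + ending $4,560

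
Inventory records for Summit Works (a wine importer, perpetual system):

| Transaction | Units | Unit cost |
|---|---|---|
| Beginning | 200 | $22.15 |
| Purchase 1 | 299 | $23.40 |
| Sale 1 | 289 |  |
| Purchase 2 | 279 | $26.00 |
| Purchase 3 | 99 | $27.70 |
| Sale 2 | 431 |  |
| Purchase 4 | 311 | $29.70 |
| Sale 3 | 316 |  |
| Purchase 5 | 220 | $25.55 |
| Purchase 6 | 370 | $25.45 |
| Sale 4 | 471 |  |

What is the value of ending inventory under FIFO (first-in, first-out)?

Sale 1 (289) [FIFO — oldest first]: 200 @ $22.15 + 89 @ $23.40 = $6,512.60
Sale 2 (431) [FIFO — oldest first]: 210 @ $23.40 + 221 @ $26.00 = $10,660.00
Sale 3 (316) [FIFO — oldest first]: 58 @ $26.00 + 99 @ $27.70 + 159 @ $29.70 = $8,972.60
Sale 4 (471) [FIFO — oldest first]: 152 @ $29.70 + 220 @ $25.55 + 99 @ $25.45 = $12,654.95
Total COGS = $6,512.60 + $10,660.00 + $8,972.60 + $12,654.95 = $38,800.15
Ending inventory: 271 @ $25.45 = $6,896.95
Check: goods available $45,697.10 = COGS $38,800.15 + ending $6,896.95

Ending inventory = $6,896.95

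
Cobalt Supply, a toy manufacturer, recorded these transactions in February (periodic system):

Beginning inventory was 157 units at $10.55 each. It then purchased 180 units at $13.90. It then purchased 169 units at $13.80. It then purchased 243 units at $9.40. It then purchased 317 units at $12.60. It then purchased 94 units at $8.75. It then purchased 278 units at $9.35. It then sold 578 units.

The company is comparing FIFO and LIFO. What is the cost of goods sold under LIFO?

COGS = $6,017.40

FIFO COGS: 157 @ $10.55 + 180 @ $13.90 + 169 @ $13.80 + 72 @ $9.40 = $7,167.35
LIFO COGS: 278 @ $9.35 + 94 @ $8.75 + 206 @ $12.60 = $6,017.40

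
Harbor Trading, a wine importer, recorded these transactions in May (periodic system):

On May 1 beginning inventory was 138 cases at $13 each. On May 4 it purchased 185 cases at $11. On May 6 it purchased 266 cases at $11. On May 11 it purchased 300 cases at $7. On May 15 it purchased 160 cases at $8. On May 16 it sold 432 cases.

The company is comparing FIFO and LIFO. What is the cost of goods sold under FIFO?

COGS = $5,028

FIFO COGS: 138 @ $13 + 185 @ $11 + 109 @ $11 = $5,028
LIFO COGS: 160 @ $8 + 272 @ $7 = $3,184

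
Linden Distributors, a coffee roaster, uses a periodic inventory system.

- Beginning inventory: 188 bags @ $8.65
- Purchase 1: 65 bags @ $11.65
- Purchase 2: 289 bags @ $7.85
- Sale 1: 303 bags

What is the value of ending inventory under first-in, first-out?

Ending inventory = $1,876.15

Sale 1 (303) [FIFO — oldest first]: 188 @ $8.65 + 65 @ $11.65 + 50 @ $7.85 = $2,775.95
Ending inventory: 239 @ $7.85 = $1,876.15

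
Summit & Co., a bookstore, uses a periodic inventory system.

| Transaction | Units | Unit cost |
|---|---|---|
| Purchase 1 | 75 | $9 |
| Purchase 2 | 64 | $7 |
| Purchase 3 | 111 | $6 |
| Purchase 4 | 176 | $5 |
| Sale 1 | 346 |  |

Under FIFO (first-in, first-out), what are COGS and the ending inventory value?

Sale 1 (346) [FIFO — oldest first]: 75 @ $9 + 64 @ $7 + 111 @ $6 + 96 @ $5 = $2,269
Ending inventory: 80 @ $5 = $400

COGS = $2,269; ending inventory = $400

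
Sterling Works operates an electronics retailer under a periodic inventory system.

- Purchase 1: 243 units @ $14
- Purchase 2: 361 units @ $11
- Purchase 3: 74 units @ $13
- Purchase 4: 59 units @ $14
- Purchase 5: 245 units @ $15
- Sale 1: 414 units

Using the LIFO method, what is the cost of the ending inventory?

Ending inventory = $6,977

Sale 1 (414) [LIFO — newest first]: 245 @ $15 + 59 @ $14 + 74 @ $13 + 36 @ $11 = $5,859
Ending inventory: 243 @ $14 + 325 @ $11 = $6,977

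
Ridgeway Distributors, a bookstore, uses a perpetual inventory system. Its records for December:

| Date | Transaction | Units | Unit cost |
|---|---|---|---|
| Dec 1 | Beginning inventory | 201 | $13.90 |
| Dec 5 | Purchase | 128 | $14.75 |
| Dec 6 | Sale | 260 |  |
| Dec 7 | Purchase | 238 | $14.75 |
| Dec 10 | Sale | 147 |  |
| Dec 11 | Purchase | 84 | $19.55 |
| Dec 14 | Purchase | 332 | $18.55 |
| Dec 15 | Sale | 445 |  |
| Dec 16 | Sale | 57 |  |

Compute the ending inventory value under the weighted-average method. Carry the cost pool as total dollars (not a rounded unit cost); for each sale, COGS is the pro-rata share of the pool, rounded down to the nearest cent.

Ending inventory = $1,302.99

After Dec 1: 201 on hand, pool $2,793.90 (≈ $13.9000 each)
After Dec 5: 329 on hand, pool $4,681.90 (≈ $14.2307 each)
Dec 6, sell 260: 260/329 × $4,681.90 → $3,699.98
After Dec 7: 307 on hand, pool $4,492.42 (≈ $14.6333 each)
Dec 10, sell 147: 147/307 × $4,492.42 → $2,151.09
After Dec 11: 244 on hand, pool $3,983.53 (≈ $16.3259 each)
After Dec 14: 576 on hand, pool $10,142.13 (≈ $17.6079 each)
Dec 15, sell 445: 445/576 × $10,142.13 → $7,835.49
Dec 16, sell 57: 57/131 × $2,306.64 → $1,003.65
Total COGS = $3,699.98 + $2,151.09 + $7,835.49 + $1,003.65 = $14,690.21
Ending inventory (cost pool remaining) = $1,302.99
Check: goods available $15,993.20 = COGS $14,690.21 + ending $1,302.99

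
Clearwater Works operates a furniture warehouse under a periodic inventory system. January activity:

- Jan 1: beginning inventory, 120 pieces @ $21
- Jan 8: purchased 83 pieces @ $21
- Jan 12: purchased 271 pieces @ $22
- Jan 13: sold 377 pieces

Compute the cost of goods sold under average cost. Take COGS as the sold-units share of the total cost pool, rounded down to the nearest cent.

Jan 13, sell 377: 377/474 × $10,225.00 → $8,132.54
Ending inventory (cost pool remaining) = $2,092.46

COGS = $8,132.54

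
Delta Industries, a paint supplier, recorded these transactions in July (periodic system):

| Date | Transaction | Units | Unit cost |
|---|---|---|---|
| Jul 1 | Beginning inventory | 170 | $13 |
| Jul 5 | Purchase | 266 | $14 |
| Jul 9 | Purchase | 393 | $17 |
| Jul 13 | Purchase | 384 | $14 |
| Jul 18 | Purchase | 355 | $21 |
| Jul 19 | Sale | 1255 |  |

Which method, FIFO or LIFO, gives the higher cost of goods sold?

LIFO

FIFO COGS: 170 @ $13 + 266 @ $14 + 393 @ $17 + 384 @ $14 + 42 @ $21 = $18,873
LIFO COGS: 355 @ $21 + 384 @ $14 + 393 @ $17 + 123 @ $14 = $21,234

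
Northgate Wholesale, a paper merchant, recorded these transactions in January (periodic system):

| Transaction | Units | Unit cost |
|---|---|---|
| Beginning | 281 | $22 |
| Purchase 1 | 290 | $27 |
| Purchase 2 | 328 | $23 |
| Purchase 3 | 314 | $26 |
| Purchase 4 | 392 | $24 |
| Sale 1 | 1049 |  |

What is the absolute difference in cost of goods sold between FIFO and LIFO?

$65

FIFO COGS: 281 @ $22 + 290 @ $27 + 328 @ $23 + 150 @ $26 = $25,456
LIFO COGS: 392 @ $24 + 314 @ $26 + 328 @ $23 + 15 @ $27 = $25,521
Difference = |$25,456 − $25,521| = $65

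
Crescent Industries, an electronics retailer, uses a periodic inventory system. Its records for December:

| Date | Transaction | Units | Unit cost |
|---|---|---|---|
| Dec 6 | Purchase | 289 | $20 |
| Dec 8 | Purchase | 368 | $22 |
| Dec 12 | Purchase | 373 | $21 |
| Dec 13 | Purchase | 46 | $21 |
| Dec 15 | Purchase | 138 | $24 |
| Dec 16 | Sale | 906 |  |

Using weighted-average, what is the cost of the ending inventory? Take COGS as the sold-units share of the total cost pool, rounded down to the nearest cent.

Ending inventory = $6,593.08

Dec 16, sell 906: 906/1214 × $25,987.00 → $19,393.92
Ending inventory (cost pool remaining) = $6,593.08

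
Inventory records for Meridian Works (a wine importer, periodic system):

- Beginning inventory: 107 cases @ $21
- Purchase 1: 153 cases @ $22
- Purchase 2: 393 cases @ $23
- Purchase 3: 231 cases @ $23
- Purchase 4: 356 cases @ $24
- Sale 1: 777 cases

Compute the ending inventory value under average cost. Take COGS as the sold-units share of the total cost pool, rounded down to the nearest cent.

Ending inventory = $10,644.90

Sale 1, sell 777: 777/1240 × $28,509.00 → $17,864.10
Ending inventory (cost pool remaining) = $10,644.90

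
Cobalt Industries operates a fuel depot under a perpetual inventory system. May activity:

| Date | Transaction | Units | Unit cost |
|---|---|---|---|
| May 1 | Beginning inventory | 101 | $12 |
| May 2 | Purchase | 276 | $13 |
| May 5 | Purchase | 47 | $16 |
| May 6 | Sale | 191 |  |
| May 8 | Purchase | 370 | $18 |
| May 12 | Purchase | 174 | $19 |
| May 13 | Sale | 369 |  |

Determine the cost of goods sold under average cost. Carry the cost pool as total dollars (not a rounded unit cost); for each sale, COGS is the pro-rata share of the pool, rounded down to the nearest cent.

After May 1: 101 on hand, pool $1,212.00 (≈ $12.0000 each)
After May 2: 377 on hand, pool $4,800.00 (≈ $12.7321 each)
After May 5: 424 on hand, pool $5,552.00 (≈ $13.0943 each)
May 6, sell 191: 191/424 × $5,552.00 → $2,501.01
After May 8: 603 on hand, pool $9,710.99 (≈ $16.1045 each)
After May 12: 777 on hand, pool $13,016.99 (≈ $16.7529 each)
May 13, sell 369: 369/777 × $13,016.99 → $6,181.81
Total COGS = $2,501.01 + $6,181.81 = $8,682.82
Ending inventory (cost pool remaining) = $6,835.18
Check: goods available $15,518.00 = COGS $8,682.82 + ending $6,835.18

COGS = $8,682.82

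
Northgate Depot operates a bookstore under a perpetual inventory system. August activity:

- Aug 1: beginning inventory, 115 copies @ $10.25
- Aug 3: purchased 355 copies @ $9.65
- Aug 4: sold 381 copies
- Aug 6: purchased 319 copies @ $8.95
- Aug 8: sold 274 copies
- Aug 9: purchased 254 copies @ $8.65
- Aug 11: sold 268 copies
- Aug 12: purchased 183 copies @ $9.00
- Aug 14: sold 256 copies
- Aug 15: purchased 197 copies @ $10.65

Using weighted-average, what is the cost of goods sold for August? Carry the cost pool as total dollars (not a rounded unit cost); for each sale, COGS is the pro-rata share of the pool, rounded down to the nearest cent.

COGS = $10,884.04

After Aug 1: 115 on hand, pool $1,178.75 (≈ $10.2500 each)
After Aug 3: 470 on hand, pool $4,604.50 (≈ $9.7968 each)
Aug 4, sell 381: 381/470 × $4,604.50 → $3,732.58
After Aug 6: 408 on hand, pool $3,726.97 (≈ $9.1347 each)
Aug 8, sell 274: 274/408 × $3,726.97 → $2,502.91
After Aug 9: 388 on hand, pool $3,421.16 (≈ $8.8174 each)
Aug 11, sell 268: 268/388 × $3,421.16 → $2,363.06
After Aug 12: 303 on hand, pool $2,705.10 (≈ $8.9277 each)
Aug 14, sell 256: 256/303 × $2,705.10 → $2,285.49
After Aug 15: 244 on hand, pool $2,517.66 (≈ $10.3183 each)
Total COGS = $3,732.58 + $2,502.91 + $2,363.06 + $2,285.49 = $10,884.04
Ending inventory (cost pool remaining) = $2,517.66
Check: goods available $13,401.70 = COGS $10,884.04 + ending $2,517.66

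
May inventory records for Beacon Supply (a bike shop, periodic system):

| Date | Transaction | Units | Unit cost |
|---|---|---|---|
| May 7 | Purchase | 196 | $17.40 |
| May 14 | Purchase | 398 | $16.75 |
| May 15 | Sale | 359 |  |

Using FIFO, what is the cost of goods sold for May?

May 15, 359 sold [FIFO — oldest first]: 196 @ $17.40 + 163 @ $16.75 = $6,140.65
Ending inventory: 235 @ $16.75 = $3,936.25

COGS = $6,140.65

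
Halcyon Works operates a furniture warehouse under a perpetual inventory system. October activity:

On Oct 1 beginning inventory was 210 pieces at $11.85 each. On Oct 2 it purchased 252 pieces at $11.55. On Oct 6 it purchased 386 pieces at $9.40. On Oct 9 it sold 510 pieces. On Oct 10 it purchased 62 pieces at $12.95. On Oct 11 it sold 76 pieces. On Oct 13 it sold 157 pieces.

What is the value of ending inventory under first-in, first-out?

Oct 9, 510 sold [FIFO — oldest first]: 210 @ $11.85 + 252 @ $11.55 + 48 @ $9.40 = $5,850.30
Oct 11, 76 sold [FIFO — oldest first]: 76 @ $9.40 = $714.40
Oct 13, 157 sold [FIFO — oldest first]: 157 @ $9.40 = $1,475.80
Total COGS = $5,850.30 + $714.40 + $1,475.80 = $8,040.50
Ending inventory: 105 @ $9.40 + 62 @ $12.95 = $1,789.90
Check: goods available $9,830.40 = COGS $8,040.50 + ending $1,789.90

Ending inventory = $1,789.90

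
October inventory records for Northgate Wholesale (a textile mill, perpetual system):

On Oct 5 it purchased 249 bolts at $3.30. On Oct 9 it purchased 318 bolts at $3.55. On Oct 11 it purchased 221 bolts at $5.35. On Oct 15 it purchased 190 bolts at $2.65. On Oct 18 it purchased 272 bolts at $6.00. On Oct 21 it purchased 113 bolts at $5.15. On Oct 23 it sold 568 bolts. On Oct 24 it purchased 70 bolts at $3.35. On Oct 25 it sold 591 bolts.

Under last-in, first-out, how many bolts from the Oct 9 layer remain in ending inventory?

25

Oct 23, 568 sold [LIFO — newest first]: 113 @ $5.15 + 272 @ $6.00 + 183 @ $2.65 = $2,698.90
Oct 25, 591 sold [LIFO — newest first]: 70 @ $3.35 + 7 @ $2.65 + 221 @ $5.35 + 293 @ $3.55 = $2,475.55
Total COGS = $2,698.90 + $2,475.55 = $5,174.45
Ending inventory: 249 @ $3.30 + 25 @ $3.55 = $910.45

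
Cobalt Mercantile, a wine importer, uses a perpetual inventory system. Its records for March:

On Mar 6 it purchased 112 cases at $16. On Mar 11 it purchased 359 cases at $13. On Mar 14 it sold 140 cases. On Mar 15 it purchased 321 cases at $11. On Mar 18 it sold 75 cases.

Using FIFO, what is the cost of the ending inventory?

Mar 14, 140 sold [FIFO — oldest first]: 112 @ $16 + 28 @ $13 = $2,156
Mar 18, 75 sold [FIFO — oldest first]: 75 @ $13 = $975
Total COGS = $2,156 + $975 = $3,131
Ending inventory: 256 @ $13 + 321 @ $11 = $6,859
Check: goods available $9,990 = COGS $3,131 + ending $6,859

Ending inventory = $6,859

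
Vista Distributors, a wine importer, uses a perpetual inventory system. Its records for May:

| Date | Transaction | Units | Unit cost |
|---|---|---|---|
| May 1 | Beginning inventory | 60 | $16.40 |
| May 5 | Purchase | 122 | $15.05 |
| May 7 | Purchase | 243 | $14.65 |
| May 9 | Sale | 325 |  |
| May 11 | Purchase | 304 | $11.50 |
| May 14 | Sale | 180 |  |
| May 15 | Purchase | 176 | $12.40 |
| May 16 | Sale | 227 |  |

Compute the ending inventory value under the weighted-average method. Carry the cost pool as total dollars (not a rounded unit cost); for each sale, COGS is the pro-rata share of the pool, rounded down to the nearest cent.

After May 1: 60 on hand, pool $984.00 (≈ $16.4000 each)
After May 5: 182 on hand, pool $2,820.10 (≈ $15.4951 each)
After May 7: 425 on hand, pool $6,380.05 (≈ $15.0119 each)
May 9, sell 325: 325/425 × $6,380.05 → $4,878.86
After May 11: 404 on hand, pool $4,997.19 (≈ $12.3693 each)
May 14, sell 180: 180/404 × $4,997.19 → $2,226.47
After May 15: 400 on hand, pool $4,953.12 (≈ $12.3828 each)
May 16, sell 227: 227/400 × $4,953.12 → $2,810.89
Total COGS = $4,878.86 + $2,226.47 + $2,810.89 = $9,916.22
Ending inventory (cost pool remaining) = $2,142.23

Ending inventory = $2,142.23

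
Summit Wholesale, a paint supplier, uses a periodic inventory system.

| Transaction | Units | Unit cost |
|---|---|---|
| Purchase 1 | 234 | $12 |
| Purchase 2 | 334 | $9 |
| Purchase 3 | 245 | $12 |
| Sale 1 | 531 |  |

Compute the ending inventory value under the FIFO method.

Sale 1 (531) [FIFO — oldest first]: 234 @ $12 + 297 @ $9 = $5,481
Ending inventory: 37 @ $9 + 245 @ $12 = $3,273
Check: goods available $8,754 = COGS $5,481 + ending $3,273

Ending inventory = $3,273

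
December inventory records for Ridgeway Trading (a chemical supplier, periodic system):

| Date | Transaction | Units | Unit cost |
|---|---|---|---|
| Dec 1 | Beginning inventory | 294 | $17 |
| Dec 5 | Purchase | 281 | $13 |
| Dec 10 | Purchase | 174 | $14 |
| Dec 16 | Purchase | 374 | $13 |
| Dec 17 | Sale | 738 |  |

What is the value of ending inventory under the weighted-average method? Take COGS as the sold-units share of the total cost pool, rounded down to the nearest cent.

Dec 17, sell 738: 738/1123 × $15,949.00 → $10,481.17
Ending inventory (cost pool remaining) = $5,467.83
Check: goods available $15,949.00 = COGS $10,481.17 + ending $5,467.83

Ending inventory = $5,467.83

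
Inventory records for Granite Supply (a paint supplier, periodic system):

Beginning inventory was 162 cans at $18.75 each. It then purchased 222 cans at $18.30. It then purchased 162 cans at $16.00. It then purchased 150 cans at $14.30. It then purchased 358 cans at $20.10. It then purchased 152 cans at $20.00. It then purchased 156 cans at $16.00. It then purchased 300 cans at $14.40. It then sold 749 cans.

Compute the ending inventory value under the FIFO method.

Ending inventory = $15,986.50

Sale 1 (749) [FIFO — oldest first]: 162 @ $18.75 + 222 @ $18.30 + 162 @ $16.00 + 150 @ $14.30 + 53 @ $20.10 = $12,902.40
Ending inventory: 305 @ $20.10 + 152 @ $20.00 + 156 @ $16.00 + 300 @ $14.40 = $15,986.50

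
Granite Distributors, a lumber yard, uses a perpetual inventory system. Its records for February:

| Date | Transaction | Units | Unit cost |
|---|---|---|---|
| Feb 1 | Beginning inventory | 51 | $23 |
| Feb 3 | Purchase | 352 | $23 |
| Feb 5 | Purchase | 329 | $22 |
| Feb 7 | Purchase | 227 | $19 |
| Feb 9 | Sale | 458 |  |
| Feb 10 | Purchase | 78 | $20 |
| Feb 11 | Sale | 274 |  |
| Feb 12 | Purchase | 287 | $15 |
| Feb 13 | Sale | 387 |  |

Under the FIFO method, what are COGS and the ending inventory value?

Feb 9, 458 sold [FIFO — oldest first]: 51 @ $23 + 352 @ $23 + 55 @ $22 = $10,479
Feb 11, 274 sold [FIFO — oldest first]: 274 @ $22 = $6,028
Feb 13, 387 sold [FIFO — oldest first]: 227 @ $19 + 78 @ $20 + 82 @ $15 = $7,103
Total COGS = $10,479 + $6,028 + $7,103 = $23,610
Ending inventory: 205 @ $15 = $3,075
Check: goods available $26,685 = COGS $23,610 + ending $3,075

COGS = $23,610; ending inventory = $3,075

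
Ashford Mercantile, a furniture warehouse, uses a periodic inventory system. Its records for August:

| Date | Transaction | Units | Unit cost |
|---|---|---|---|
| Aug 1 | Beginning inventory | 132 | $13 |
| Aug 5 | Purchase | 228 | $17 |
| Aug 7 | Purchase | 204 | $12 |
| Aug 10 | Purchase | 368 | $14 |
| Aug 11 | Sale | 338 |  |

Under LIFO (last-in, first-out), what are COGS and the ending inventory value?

COGS = $4,732; ending inventory = $8,460

Aug 11, 338 sold [LIFO — newest first]: 338 @ $14 = $4,732
Ending inventory: 132 @ $13 + 228 @ $17 + 204 @ $12 + 30 @ $14 = $8,460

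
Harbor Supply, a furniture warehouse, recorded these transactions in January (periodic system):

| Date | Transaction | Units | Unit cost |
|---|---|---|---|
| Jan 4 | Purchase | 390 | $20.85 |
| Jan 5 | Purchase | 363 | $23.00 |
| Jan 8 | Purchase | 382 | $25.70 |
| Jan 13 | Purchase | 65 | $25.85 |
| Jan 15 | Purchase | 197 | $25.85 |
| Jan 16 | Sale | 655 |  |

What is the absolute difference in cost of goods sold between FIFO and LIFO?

FIFO COGS: 390 @ $20.85 + 265 @ $23.00 = $14,226.50
LIFO COGS: 197 @ $25.85 + 65 @ $25.85 + 382 @ $25.70 + 11 @ $23.00 = $16,843.10
Difference = |$14,226.50 − $16,843.10| = $2,616.60

$2,616.60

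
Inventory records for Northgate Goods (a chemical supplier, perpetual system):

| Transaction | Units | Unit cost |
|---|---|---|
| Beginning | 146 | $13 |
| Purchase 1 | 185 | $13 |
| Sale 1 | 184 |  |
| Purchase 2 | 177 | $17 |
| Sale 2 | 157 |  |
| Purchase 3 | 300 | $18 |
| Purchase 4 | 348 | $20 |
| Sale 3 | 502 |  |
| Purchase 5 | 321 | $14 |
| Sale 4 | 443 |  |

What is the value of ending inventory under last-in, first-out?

Ending inventory = $2,683

Sale 1 (184) [LIFO — newest first]: 184 @ $13 = $2,392
Sale 2 (157) [LIFO — newest first]: 157 @ $17 = $2,669
Sale 3 (502) [LIFO — newest first]: 348 @ $20 + 154 @ $18 = $9,732
Sale 4 (443) [LIFO — newest first]: 321 @ $14 + 122 @ $18 = $6,690
Total COGS = $2,392 + $2,669 + $9,732 + $6,690 = $21,483
Ending inventory: 146 @ $13 + 1 @ $13 + 20 @ $17 + 24 @ $18 = $2,683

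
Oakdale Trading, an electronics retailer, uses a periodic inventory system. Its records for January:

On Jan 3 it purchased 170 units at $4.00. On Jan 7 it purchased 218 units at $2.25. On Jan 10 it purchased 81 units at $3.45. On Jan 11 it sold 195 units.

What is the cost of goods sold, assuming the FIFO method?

COGS = $736.25

Jan 11, 195 sold [FIFO — oldest first]: 170 @ $4.00 + 25 @ $2.25 = $736.25
Ending inventory: 193 @ $2.25 + 81 @ $3.45 = $713.70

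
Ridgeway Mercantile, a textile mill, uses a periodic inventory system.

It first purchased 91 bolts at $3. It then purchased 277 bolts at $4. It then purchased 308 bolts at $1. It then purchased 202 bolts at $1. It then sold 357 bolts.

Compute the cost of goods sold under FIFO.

Sale 1 (357) [FIFO — oldest first]: 91 @ $3 + 266 @ $4 = $1,337
Ending inventory: 11 @ $4 + 308 @ $1 + 202 @ $1 = $554

COGS = $1,337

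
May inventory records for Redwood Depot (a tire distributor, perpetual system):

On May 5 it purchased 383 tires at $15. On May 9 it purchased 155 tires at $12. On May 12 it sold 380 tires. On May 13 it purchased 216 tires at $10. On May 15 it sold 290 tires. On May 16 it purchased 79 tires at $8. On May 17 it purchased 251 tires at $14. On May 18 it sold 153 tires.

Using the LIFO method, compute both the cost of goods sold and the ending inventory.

COGS = $10,647; ending inventory = $3,264

May 12, 380 sold [LIFO — newest first]: 155 @ $12 + 225 @ $15 = $5,235
May 15, 290 sold [LIFO — newest first]: 216 @ $10 + 74 @ $15 = $3,270
May 18, 153 sold [LIFO — newest first]: 153 @ $14 = $2,142
Total COGS = $5,235 + $3,270 + $2,142 = $10,647
Ending inventory: 84 @ $15 + 79 @ $8 + 98 @ $14 = $3,264
Check: goods available $13,911 = COGS $10,647 + ending $3,264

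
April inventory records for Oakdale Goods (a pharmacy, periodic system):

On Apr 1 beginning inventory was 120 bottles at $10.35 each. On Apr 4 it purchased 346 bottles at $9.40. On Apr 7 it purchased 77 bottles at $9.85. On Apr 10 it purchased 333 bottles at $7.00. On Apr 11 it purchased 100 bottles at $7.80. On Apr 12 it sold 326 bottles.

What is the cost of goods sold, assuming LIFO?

Apr 12, 326 sold [LIFO — newest first]: 100 @ $7.80 + 226 @ $7.00 = $2,362.00
Ending inventory: 120 @ $10.35 + 346 @ $9.40 + 77 @ $9.85 + 107 @ $7.00 = $6,001.85
Check: goods available $8,363.85 = COGS $2,362.00 + ending $6,001.85

COGS = $2,362.00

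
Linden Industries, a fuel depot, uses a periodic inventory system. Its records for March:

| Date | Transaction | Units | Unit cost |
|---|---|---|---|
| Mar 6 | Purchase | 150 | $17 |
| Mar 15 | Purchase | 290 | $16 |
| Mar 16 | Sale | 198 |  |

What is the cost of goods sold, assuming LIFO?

Mar 16, 198 sold [LIFO — newest first]: 198 @ $16 = $3,168
Ending inventory: 150 @ $17 + 92 @ $16 = $4,022
Check: goods available $7,190 = COGS $3,168 + ending $4,022

COGS = $3,168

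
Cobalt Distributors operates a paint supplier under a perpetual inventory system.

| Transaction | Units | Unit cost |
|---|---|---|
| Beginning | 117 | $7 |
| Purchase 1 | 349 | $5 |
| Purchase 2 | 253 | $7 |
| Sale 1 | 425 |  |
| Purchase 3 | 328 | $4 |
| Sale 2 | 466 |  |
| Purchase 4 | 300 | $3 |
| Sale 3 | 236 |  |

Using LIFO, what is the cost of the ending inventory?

Sale 1 (425) [LIFO — newest first]: 253 @ $7 + 172 @ $5 = $2,631
Sale 2 (466) [LIFO — newest first]: 328 @ $4 + 138 @ $5 = $2,002
Sale 3 (236) [LIFO — newest first]: 236 @ $3 = $708
Total COGS = $2,631 + $2,002 + $708 = $5,341
Ending inventory: 117 @ $7 + 39 @ $5 + 64 @ $3 = $1,206
Check: goods available $6,547 = COGS $5,341 + ending $1,206

Ending inventory = $1,206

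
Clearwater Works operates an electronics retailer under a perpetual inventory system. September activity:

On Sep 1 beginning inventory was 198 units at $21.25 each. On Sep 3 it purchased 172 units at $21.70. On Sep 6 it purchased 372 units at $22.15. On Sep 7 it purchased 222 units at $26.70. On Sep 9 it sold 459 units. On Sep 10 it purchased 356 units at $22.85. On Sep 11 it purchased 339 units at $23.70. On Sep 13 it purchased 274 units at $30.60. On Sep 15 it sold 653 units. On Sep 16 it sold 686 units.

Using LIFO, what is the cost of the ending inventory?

Sep 9, 459 sold [LIFO — newest first]: 222 @ $26.70 + 237 @ $22.15 = $11,176.95
Sep 15, 653 sold [LIFO — newest first]: 274 @ $30.60 + 339 @ $23.70 + 40 @ $22.85 = $17,332.70
Sep 16, 686 sold [LIFO — newest first]: 316 @ $22.85 + 135 @ $22.15 + 172 @ $21.70 + 63 @ $21.25 = $15,282.00
Total COGS = $11,176.95 + $17,332.70 + $15,282.00 = $43,791.65
Ending inventory: 135 @ $21.25 = $2,868.75
Check: goods available $46,660.40 = COGS $43,791.65 + ending $2,868.75

Ending inventory = $2,868.75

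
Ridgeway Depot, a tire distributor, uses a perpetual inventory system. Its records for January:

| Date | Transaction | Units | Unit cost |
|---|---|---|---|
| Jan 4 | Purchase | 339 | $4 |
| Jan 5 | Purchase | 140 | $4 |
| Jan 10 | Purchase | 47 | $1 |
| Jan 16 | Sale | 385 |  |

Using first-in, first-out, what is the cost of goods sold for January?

COGS = $1,540

Jan 16, 385 sold [FIFO — oldest first]: 339 @ $4 + 46 @ $4 = $1,540
Ending inventory: 94 @ $4 + 47 @ $1 = $423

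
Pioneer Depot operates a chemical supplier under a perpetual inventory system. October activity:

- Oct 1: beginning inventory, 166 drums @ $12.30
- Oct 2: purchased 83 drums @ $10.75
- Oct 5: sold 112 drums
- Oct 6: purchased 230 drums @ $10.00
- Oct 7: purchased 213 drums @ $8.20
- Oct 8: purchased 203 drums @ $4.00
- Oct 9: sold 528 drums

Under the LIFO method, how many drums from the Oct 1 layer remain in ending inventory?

Oct 5, 112 sold [LIFO — newest first]: 83 @ $10.75 + 29 @ $12.30 = $1,248.95
Oct 9, 528 sold [LIFO — newest first]: 203 @ $4.00 + 213 @ $8.20 + 112 @ $10.00 = $3,678.60
Total COGS = $1,248.95 + $3,678.60 = $4,927.55
Ending inventory: 137 @ $12.30 + 118 @ $10.00 = $2,865.10

137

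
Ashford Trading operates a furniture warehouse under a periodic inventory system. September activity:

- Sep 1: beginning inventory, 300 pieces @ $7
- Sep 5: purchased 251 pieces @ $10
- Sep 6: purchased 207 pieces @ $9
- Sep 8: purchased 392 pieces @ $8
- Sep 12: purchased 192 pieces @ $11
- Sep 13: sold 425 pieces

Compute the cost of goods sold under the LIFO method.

Sep 13, 425 sold [LIFO — newest first]: 192 @ $11 + 233 @ $8 = $3,976
Ending inventory: 300 @ $7 + 251 @ $10 + 207 @ $9 + 159 @ $8 = $7,745

COGS = $3,976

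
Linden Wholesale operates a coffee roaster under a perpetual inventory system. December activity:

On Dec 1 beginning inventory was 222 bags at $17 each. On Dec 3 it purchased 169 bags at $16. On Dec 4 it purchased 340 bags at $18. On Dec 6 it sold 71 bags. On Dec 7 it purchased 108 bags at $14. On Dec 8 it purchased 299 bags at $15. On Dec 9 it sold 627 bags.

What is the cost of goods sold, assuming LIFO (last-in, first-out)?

COGS = $11,235

Dec 6, 71 sold [LIFO — newest first]: 71 @ $18 = $1,278
Dec 9, 627 sold [LIFO — newest first]: 299 @ $15 + 108 @ $14 + 220 @ $18 = $9,957
Total COGS = $1,278 + $9,957 = $11,235
Ending inventory: 222 @ $17 + 169 @ $16 + 49 @ $18 = $7,360
Check: goods available $18,595 = COGS $11,235 + ending $7,360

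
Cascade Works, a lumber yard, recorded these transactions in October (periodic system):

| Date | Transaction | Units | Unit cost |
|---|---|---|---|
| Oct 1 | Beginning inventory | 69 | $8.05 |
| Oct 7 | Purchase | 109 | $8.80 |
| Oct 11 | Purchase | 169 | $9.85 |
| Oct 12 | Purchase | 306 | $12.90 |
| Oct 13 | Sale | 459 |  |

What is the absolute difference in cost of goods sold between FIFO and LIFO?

$830.35

FIFO COGS: 69 @ $8.05 + 109 @ $8.80 + 169 @ $9.85 + 112 @ $12.90 = $4,624.10
LIFO COGS: 306 @ $12.90 + 153 @ $9.85 = $5,454.45
Difference = |$4,624.10 − $5,454.45| = $830.35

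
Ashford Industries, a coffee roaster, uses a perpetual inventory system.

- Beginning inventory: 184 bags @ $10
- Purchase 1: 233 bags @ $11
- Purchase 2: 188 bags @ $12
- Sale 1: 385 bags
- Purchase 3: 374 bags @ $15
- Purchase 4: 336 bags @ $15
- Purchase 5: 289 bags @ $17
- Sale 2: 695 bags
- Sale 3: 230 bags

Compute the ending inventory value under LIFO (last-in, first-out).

Sale 1 (385) [LIFO — newest first]: 188 @ $12 + 197 @ $11 = $4,423
Sale 2 (695) [LIFO — newest first]: 289 @ $17 + 336 @ $15 + 70 @ $15 = $11,003
Sale 3 (230) [LIFO — newest first]: 230 @ $15 = $3,450
Total COGS = $4,423 + $11,003 + $3,450 = $18,876
Ending inventory: 184 @ $10 + 36 @ $11 + 74 @ $15 = $3,346

Ending inventory = $3,346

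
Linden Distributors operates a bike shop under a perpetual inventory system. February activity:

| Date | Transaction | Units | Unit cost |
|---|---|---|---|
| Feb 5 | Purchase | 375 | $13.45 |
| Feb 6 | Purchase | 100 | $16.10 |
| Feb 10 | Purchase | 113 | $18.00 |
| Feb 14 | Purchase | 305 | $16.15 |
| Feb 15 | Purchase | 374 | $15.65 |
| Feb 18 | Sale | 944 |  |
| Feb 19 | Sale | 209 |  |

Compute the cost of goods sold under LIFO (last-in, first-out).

COGS = $17,933.30

Feb 18, 944 sold [LIFO — newest first]: 374 @ $15.65 + 305 @ $16.15 + 113 @ $18.00 + 100 @ $16.10 + 52 @ $13.45 = $15,122.25
Feb 19, 209 sold [LIFO — newest first]: 209 @ $13.45 = $2,811.05
Total COGS = $15,122.25 + $2,811.05 = $17,933.30
Ending inventory: 114 @ $13.45 = $1,533.30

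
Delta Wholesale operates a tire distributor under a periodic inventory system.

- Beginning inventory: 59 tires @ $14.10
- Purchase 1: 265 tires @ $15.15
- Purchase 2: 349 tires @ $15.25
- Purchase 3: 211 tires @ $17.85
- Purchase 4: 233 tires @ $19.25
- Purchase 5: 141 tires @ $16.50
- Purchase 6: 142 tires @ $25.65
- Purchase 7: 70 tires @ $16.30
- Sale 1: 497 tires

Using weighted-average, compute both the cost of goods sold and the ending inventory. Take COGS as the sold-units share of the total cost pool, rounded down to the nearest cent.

Sale 1, sell 497: 497/1470 × $25,530.30 → $8,631.67
Ending inventory (cost pool remaining) = $16,898.63
Check: goods available $25,530.30 = COGS $8,631.67 + ending $16,898.63

COGS = $8,631.67; ending inventory = $16,898.63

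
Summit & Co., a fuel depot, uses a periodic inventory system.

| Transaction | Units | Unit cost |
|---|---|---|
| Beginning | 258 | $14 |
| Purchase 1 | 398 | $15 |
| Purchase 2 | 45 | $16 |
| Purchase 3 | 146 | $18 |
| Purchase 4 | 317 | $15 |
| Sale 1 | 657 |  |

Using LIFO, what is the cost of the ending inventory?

Ending inventory = $7,347

Sale 1 (657) [LIFO — newest first]: 317 @ $15 + 146 @ $18 + 45 @ $16 + 149 @ $15 = $10,338
Ending inventory: 258 @ $14 + 249 @ $15 = $7,347
Check: goods available $17,685 = COGS $10,338 + ending $7,347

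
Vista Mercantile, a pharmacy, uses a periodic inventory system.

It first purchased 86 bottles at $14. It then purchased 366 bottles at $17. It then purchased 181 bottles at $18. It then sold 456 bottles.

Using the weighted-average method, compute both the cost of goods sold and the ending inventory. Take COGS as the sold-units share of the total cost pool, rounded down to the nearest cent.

COGS = $7,696.53; ending inventory = $2,987.47

Sale 1, sell 456: 456/633 × $10,684.00 → $7,696.53
Ending inventory (cost pool remaining) = $2,987.47
Check: goods available $10,684.00 = COGS $7,696.53 + ending $2,987.47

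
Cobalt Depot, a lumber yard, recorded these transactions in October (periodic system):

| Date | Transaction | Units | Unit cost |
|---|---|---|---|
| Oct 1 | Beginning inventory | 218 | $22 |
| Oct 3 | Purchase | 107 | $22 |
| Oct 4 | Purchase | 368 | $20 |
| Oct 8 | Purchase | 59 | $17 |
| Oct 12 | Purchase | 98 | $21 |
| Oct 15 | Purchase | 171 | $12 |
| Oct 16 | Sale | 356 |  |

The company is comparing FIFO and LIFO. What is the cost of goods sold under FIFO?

COGS = $7,770

FIFO COGS: 218 @ $22 + 107 @ $22 + 31 @ $20 = $7,770
LIFO COGS: 171 @ $12 + 98 @ $21 + 59 @ $17 + 28 @ $20 = $5,673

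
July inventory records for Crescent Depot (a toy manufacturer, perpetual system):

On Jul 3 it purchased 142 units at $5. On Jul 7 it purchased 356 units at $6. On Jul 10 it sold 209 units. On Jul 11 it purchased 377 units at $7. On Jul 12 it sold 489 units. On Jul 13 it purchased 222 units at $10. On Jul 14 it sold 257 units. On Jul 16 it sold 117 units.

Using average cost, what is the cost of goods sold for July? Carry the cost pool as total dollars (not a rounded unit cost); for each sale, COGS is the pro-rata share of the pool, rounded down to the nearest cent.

COGS = $7,494.45

After Jul 3: 142 on hand, pool $710.00 (≈ $5.0000 each)
After Jul 7: 498 on hand, pool $2,846.00 (≈ $5.7149 each)
Jul 10, sell 209: 209/498 × $2,846.00 → $1,194.40
After Jul 11: 666 on hand, pool $4,290.60 (≈ $6.4423 each)
Jul 12, sell 489: 489/666 × $4,290.60 → $3,150.30
After Jul 13: 399 on hand, pool $3,360.30 (≈ $8.4218 each)
Jul 14, sell 257: 257/399 × $3,360.30 → $2,164.40
Jul 16, sell 117: 117/142 × $1,195.90 → $985.35
Total COGS = $1,194.40 + $3,150.30 + $2,164.40 + $985.35 = $7,494.45
Ending inventory (cost pool remaining) = $210.55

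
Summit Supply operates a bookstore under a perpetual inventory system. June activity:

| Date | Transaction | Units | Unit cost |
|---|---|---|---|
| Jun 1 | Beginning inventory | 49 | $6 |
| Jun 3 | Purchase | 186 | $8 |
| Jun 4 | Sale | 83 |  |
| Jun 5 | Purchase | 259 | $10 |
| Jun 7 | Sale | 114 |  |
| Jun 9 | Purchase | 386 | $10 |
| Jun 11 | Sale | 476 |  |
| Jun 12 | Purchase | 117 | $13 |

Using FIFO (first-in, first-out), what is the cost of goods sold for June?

COGS = $6,162

Jun 4, 83 sold [FIFO — oldest first]: 49 @ $6 + 34 @ $8 = $566
Jun 7, 114 sold [FIFO — oldest first]: 114 @ $8 = $912
Jun 11, 476 sold [FIFO — oldest first]: 38 @ $8 + 259 @ $10 + 179 @ $10 = $4,684
Total COGS = $566 + $912 + $4,684 = $6,162
Ending inventory: 207 @ $10 + 117 @ $13 = $3,591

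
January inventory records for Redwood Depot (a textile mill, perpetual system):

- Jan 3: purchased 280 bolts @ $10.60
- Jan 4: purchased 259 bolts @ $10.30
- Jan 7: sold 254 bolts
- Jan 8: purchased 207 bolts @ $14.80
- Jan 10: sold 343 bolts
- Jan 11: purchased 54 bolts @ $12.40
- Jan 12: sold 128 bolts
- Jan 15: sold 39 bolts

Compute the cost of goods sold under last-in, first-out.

Jan 7, 254 sold [LIFO — newest first]: 254 @ $10.30 = $2,616.20
Jan 10, 343 sold [LIFO — newest first]: 207 @ $14.80 + 5 @ $10.30 + 131 @ $10.60 = $4,503.70
Jan 12, 128 sold [LIFO — newest first]: 54 @ $12.40 + 74 @ $10.60 = $1,454.00
Jan 15, 39 sold [LIFO — newest first]: 39 @ $10.60 = $413.40
Total COGS = $2,616.20 + $4,503.70 + $1,454.00 + $413.40 = $8,987.30
Ending inventory: 36 @ $10.60 = $381.60
Check: goods available $9,368.90 = COGS $8,987.30 + ending $381.60

COGS = $8,987.30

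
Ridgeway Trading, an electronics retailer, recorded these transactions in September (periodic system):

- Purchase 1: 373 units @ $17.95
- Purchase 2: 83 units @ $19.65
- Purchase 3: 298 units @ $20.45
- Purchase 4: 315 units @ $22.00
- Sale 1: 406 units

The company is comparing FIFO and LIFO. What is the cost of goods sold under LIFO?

COGS = $8,790.95

FIFO COGS: 373 @ $17.95 + 33 @ $19.65 = $7,343.80
LIFO COGS: 315 @ $22.00 + 91 @ $20.45 = $8,790.95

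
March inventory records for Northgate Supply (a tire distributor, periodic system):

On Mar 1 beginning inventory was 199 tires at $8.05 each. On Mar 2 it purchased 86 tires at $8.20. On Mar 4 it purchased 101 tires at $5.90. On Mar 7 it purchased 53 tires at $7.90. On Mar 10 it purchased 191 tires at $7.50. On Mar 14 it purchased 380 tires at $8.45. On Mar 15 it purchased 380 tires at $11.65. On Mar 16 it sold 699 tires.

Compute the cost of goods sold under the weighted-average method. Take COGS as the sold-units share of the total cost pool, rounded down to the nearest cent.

Mar 16, sell 699: 699/1390 × $12,392.25 → $6,231.78
Ending inventory (cost pool remaining) = $6,160.47

COGS = $6,231.78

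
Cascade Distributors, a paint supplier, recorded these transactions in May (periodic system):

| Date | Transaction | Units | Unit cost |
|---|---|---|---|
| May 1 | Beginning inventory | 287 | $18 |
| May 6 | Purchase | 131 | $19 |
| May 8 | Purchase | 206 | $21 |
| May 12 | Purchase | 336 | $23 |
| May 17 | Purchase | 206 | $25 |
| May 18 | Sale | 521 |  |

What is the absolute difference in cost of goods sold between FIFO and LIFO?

$2,577

FIFO COGS: 287 @ $18 + 131 @ $19 + 103 @ $21 = $9,818
LIFO COGS: 206 @ $25 + 315 @ $23 = $12,395
Difference = |$9,818 − $12,395| = $2,577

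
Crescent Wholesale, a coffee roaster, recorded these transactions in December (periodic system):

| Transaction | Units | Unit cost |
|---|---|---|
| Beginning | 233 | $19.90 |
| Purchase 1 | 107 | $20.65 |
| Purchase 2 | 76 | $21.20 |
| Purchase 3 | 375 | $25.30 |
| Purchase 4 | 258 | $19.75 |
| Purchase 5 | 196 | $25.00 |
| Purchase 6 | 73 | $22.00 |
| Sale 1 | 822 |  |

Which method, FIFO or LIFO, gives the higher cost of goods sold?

FIFO COGS: 233 @ $19.90 + 107 @ $20.65 + 76 @ $21.20 + 375 @ $25.30 + 31 @ $19.75 = $18,557.20
LIFO COGS: 73 @ $22.00 + 196 @ $25.00 + 258 @ $19.75 + 295 @ $25.30 = $19,065.00

LIFO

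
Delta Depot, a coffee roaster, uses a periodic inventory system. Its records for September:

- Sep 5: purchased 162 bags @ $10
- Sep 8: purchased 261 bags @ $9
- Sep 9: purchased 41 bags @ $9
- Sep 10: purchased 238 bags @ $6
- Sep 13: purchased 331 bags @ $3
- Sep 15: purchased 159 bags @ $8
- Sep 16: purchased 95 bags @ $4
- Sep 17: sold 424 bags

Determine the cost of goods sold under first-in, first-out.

COGS = $3,978

Sep 17, 424 sold [FIFO — oldest first]: 162 @ $10 + 261 @ $9 + 1 @ $9 = $3,978
Ending inventory: 40 @ $9 + 238 @ $6 + 331 @ $3 + 159 @ $8 + 95 @ $4 = $4,433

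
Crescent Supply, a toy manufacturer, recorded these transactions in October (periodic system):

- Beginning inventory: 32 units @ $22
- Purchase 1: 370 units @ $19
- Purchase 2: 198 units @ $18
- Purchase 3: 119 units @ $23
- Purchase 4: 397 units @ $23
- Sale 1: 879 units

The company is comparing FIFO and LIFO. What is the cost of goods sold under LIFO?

COGS = $18,567

FIFO COGS: 32 @ $22 + 370 @ $19 + 198 @ $18 + 119 @ $23 + 160 @ $23 = $17,715
LIFO COGS: 397 @ $23 + 119 @ $23 + 198 @ $18 + 165 @ $19 = $18,567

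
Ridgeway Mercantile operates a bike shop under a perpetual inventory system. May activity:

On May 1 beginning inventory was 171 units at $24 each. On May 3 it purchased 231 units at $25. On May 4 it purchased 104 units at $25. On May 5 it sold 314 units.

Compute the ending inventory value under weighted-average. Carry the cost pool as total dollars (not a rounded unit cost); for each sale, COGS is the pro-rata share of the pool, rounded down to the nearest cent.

Ending inventory = $4,735.12

After May 1: 171 on hand, pool $4,104.00 (≈ $24.0000 each)
After May 3: 402 on hand, pool $9,879.00 (≈ $24.5746 each)
After May 4: 506 on hand, pool $12,479.00 (≈ $24.6621 each)
May 5, sell 314: 314/506 × $12,479.00 → $7,743.88
Ending inventory (cost pool remaining) = $4,735.12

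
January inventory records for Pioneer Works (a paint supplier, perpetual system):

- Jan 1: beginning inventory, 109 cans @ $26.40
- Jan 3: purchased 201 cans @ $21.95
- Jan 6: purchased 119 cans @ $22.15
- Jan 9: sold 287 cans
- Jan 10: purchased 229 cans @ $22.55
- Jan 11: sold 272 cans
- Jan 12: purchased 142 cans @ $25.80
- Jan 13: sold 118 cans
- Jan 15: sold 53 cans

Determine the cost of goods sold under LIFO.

COGS = $16,904.95

Jan 9, 287 sold [LIFO — newest first]: 119 @ $22.15 + 168 @ $21.95 = $6,323.45
Jan 11, 272 sold [LIFO — newest first]: 229 @ $22.55 + 33 @ $21.95 + 10 @ $26.40 = $6,152.30
Jan 13, 118 sold [LIFO — newest first]: 118 @ $25.80 = $3,044.40
Jan 15, 53 sold [LIFO — newest first]: 24 @ $25.80 + 29 @ $26.40 = $1,384.80
Total COGS = $6,323.45 + $6,152.30 + $3,044.40 + $1,384.80 = $16,904.95
Ending inventory: 70 @ $26.40 = $1,848.00
Check: goods available $18,752.95 = COGS $16,904.95 + ending $1,848.00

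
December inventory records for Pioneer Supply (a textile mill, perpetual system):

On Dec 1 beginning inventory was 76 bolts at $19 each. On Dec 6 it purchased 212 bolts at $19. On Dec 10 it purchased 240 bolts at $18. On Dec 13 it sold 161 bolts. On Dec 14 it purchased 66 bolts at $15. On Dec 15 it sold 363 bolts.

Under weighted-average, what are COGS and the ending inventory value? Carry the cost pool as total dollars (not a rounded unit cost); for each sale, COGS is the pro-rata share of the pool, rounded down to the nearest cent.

After Dec 1: 76 on hand, pool $1,444.00 (≈ $19.0000 each)
After Dec 6: 288 on hand, pool $5,472.00 (≈ $19.0000 each)
After Dec 10: 528 on hand, pool $9,792.00 (≈ $18.5455 each)
Dec 13, sell 161: 161/528 × $9,792.00 → $2,985.81
After Dec 14: 433 on hand, pool $7,796.19 (≈ $18.0051 each)
Dec 15, sell 363: 363/433 × $7,796.19 → $6,535.83
Total COGS = $2,985.81 + $6,535.83 = $9,521.64
Ending inventory (cost pool remaining) = $1,260.36

COGS = $9,521.64; ending inventory = $1,260.36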